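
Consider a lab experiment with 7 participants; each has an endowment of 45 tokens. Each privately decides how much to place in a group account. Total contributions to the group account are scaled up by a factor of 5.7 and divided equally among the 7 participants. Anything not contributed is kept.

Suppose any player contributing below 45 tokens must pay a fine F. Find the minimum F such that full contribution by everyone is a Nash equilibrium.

Given the others contribute fully, the best deviation is to contribute 0 (any partial contribution still incurs the fine and gives up units whose private return 0.8143 is below 1).
Deviating from 45 to 0 saves 45 tokens but forfeits the deviator's share of the drop in the group account: 5.7/7 × 45 = 36.64.
So the deviation gain is 45 − 36.64 = 8.36, and the fine must be at least 8.36 tokens to wipe it out.

8.36 tokens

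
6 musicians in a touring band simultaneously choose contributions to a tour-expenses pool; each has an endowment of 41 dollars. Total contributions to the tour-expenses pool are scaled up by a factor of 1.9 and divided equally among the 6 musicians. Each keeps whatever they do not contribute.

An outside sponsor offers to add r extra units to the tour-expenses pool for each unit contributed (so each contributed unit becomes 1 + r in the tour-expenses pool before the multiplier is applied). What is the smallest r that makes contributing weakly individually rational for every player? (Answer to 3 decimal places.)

With matching at rate r, one contributed unit becomes (1 + r) in the tour-expenses pool and returns 1.9 × (1 + r) / 6 to the contributor.
Setting this equal to 1: 1 + r = 6/1.9 = 3.1579.
So the minimum matching rate is r = 3.1579 − 1 = 2.158.

2.158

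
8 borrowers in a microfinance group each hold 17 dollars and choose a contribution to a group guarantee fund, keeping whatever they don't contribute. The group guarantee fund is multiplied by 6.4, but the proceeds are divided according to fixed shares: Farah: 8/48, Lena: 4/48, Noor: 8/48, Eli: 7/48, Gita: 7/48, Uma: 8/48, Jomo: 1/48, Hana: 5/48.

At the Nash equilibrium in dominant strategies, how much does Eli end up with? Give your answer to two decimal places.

A player with share s gets back 6.4·s per unit contributed, so full contribution is dominant for anyone with s > 1/6.4 = 0.1563 and zero contribution is dominant for anyone below.
The shares above 0.1563 belong to Farah, Noor and Uma, contributing 17 each; the remaining 5 contribute 0. Total contributed: 51.
Eli keeps 17 and receives 6.4 × 51 × 7/48 = 47.60 from the group guarantee fund, for a payoff of 64.60.

64.60 dollars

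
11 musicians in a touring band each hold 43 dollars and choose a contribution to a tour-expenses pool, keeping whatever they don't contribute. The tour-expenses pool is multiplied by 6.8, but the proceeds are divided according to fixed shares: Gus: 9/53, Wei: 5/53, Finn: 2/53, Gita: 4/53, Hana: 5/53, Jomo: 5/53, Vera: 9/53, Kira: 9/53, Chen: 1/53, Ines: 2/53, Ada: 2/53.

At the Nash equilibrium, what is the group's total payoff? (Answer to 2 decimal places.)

1221.20 dollars

For player j, contributing a unit is worthwhile iff 6.8 × (j's share) ≥ 1, i.e. iff j's share is at least 0.1471.
Gus, Vera and Kira clear that bar, contributing 43 each; the remaining 8 contribute 0. Total contributed: 129.
The tour-expenses pool pays out 6.8 × 129 = 877.20 in total (split across the unequal shares, but the aggregate is all that matters for the group sum).
The 8 free-riders keep 43 each, adding 344. Group total = 344 + 877.20 = 1221.20.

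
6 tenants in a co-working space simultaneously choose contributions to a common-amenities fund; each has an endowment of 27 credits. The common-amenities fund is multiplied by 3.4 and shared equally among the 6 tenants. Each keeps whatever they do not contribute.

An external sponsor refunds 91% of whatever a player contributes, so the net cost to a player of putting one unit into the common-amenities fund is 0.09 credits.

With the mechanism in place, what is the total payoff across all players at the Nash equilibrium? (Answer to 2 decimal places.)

With the mechanism, a contributed unit returns (3.4/6) / 0.09 = 6.2963 per unit of net cost to the contributor — now above 1 — so contributing fully is weakly dominant for every player.
At the Nash equilibrium everyone contributes 27. Group total payoff = 6 × (27 × 0.91 + 3.4 × 27) = 698.22.

698.22 credits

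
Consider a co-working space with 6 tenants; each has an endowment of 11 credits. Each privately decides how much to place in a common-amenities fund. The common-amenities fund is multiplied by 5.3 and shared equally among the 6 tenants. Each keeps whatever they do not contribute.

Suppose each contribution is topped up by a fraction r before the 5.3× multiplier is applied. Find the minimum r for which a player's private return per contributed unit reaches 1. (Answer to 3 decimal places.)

With matching at rate r, one contributed unit becomes (1 + r) in the common-amenities fund and returns 5.3 × (1 + r) / 6 to the contributor.
Setting this equal to 1: 1 + r = 6/5.3 = 1.1321.
So the minimum matching rate is r = 1.1321 − 1 = 0.132.

0.132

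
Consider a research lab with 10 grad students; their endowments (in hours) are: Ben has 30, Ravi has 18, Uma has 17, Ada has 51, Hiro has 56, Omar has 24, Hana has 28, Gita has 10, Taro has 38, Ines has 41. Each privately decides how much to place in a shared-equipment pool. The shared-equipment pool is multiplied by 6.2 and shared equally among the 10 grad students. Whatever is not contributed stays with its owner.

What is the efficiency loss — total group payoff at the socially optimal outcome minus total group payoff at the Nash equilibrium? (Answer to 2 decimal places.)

The private return per contributed unit is 6.2/10 = 0.6200 < 1 for every player regardless of endowment, so the Nash equilibrium is zero contribution and the group total is Σ E_j = 30 + 18 + 17 + 51 + 56 + 24 + 28 + 10 + 38 + 41 = 313.
Each contributed unit returns 6.200 to the group, so the social optimum is full contribution by everyone: group total = 6.200 × 313 = 1940.60.
Efficiency loss = (6.200 − 1) × 313 = 1627.60.

1627.60 hours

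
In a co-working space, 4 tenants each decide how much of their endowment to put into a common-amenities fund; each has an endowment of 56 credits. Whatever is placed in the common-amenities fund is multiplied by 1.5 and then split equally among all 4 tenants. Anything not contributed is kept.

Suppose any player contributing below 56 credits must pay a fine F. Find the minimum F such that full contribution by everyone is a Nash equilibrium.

35.00 credits

Given the others contribute fully, the best deviation is to contribute 0 (any partial contribution still incurs the fine and gives up units whose private return 0.3750 is below 1).
Deviating from 56 to 0 saves 56 credits but forfeits the deviator's share of the drop in the common-amenities fund: 1.5/4 × 56 = 21.00.
So the deviation gain is 56 − 21.00 = 35.00, and the fine must be at least 35.00 credits to wipe it out.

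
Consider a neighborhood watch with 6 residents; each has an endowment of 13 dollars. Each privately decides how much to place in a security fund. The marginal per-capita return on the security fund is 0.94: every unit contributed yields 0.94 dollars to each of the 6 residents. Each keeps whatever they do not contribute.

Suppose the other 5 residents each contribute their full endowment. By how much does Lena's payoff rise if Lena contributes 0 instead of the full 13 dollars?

Switching from a contribution of 13 to 0 lets Lena keep an extra 13 dollars, but lowers the security fund by 13, which costs Lena their own share of that drop: 0.94 × 13 = 12.22.
Net gain = 13 − 12.22 = 0.78. The private return per contributed unit (0.94) is below 1, so free-riding is indeed the best response regardless of what the others do.

0.78 dollars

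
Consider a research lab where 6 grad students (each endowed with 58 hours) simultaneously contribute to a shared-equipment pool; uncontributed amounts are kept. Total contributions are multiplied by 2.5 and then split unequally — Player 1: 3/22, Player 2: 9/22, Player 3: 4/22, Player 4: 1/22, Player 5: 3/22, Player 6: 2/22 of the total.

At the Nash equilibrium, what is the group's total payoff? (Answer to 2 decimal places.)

A player with share s gets back 2.5·s per unit contributed, so full contribution is dominant for anyone with s > 1/2.5 = 0.4000 and zero contribution is dominant for anyone below.
Player 2 alone (share 9/22) is above the threshold, contributing 58; the remaining 5 contribute 0. Total contributed: 58.
The shared-equipment pool pays out 2.5 × 58 = 145.00 in total (split across the unequal shares, but the aggregate is all that matters for the group sum).
The 5 free-riders keep 58 each, adding 290. Group total = 290 + 145.00 = 435.00.

435.00 hours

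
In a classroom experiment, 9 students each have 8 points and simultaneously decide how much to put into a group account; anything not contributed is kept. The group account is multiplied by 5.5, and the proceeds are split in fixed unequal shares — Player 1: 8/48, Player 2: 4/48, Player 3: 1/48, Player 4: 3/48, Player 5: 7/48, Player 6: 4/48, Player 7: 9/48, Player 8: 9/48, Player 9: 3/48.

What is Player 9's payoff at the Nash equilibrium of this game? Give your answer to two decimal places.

Player j's private return per contributed unit is 5.5 × (j's share). Contributing is weakly dominant for j when that share is at least 1/5.5 = 0.1818, and contributing 0 is dominant otherwise.
Player 7 and Player 8 clear that bar, contributing 8 each; the remaining 7 contribute 0. Total contributed: 16.
Player 9 keeps 8 and receives 5.5 × 16 × 3/48 = 5.50 from the group account, for a payoff of 13.50.

13.50 points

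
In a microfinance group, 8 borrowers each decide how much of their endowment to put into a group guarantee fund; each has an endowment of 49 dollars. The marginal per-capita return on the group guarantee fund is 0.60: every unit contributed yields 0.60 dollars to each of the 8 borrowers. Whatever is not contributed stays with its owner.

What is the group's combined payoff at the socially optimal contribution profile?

Each contributed unit returns 4.800 to the group as a whole (0.60 to each of 8 players), which exceeds 1, so the social optimum is full contribution: group total = 4.800 × 392 = 1881.60.

1881.60 dollars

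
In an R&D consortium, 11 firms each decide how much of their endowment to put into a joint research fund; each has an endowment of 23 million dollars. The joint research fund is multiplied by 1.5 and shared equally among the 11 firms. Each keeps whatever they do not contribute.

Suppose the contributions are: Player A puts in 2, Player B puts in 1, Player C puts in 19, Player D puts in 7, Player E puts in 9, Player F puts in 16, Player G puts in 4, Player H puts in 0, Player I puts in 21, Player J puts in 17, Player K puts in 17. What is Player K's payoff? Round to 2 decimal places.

Total contributed: 2 + 1 + 19 + 7 + 9 + 16 + 4 + 0 + 21 + 17 + 17 = 113.
Each receives 1.5 × 113 / 11 = 15.41 from the joint research fund.
Player K keeps 23 − 17 = 6, so Player K's payoff is 6 + 15.41 = 21.41.

21.41 million dollars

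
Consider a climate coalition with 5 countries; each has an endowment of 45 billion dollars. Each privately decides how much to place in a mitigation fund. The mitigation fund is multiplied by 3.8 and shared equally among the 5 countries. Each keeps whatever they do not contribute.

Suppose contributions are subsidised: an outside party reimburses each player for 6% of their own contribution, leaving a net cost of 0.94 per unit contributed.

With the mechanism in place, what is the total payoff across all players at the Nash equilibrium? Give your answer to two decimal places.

The effective private return is (3.8/5) / 0.94 = 0.8085, which is still under 1, so the mechanism doesn't change anyone's dominant strategy: zero contribution.
At the Nash equilibrium no one contributes; group total payoff = 5 × 45 = 225.

225.00 billion dollars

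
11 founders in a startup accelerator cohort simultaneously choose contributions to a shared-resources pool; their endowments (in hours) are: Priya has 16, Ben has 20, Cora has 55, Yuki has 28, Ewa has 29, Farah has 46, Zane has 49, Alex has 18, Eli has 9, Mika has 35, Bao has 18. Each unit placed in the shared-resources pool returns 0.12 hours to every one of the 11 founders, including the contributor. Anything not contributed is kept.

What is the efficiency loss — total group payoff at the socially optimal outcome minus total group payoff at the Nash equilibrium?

The private return per contributed unit is 0.12 < 1 for everyone, so the Nash equilibrium is zero contribution and the group total is Σ E_j = 16 + 20 + 55 + 28 + 29 + 46 + 49 + 18 + 9 + 35 + 18 = 323.
Each contributed unit returns 1.320 to the group, so the social optimum is full contribution by everyone: group total = 1.320 × 323 = 426.36.
Efficiency loss = (1.320 − 1) × 323 = 103.36.

103.36 hours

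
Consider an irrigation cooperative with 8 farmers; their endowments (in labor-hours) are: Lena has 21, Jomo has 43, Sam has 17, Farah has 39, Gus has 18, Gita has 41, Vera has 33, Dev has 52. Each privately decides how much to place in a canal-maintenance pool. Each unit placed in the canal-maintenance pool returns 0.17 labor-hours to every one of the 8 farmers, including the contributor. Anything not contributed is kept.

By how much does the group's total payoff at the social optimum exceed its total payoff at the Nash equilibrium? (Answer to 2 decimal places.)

The private return per contributed unit is 0.17 < 1 for everyone, so the Nash equilibrium is zero contribution and the group total is Σ E_j = 21 + 43 + 17 + 39 + 18 + 41 + 33 + 52 = 264.
Each contributed unit returns 1.360 to the group, so the social optimum is full contribution by everyone: group total = 1.360 × 264 = 359.04.
Efficiency loss = (1.360 − 1) × 264 = 95.04.

95.04 labor-hours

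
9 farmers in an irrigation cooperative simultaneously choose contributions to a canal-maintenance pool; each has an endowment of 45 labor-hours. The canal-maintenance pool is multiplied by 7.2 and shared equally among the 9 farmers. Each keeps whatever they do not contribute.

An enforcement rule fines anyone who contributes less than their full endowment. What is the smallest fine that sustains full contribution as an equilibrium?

9.00 labor-hours

Given the others contribute fully, the best deviation is to contribute 0 (any partial contribution still incurs the fine and gives up units whose private return 0.8000 is below 1).
Deviating from 45 to 0 saves 45 labor-hours but forfeits the deviator's share of the drop in the canal-maintenance pool: 7.2/9 × 45 = 36.00.
So the deviation gain is 45 − 36.00 = 9.00, and the fine must be at least 9.00 labor-hours to wipe it out.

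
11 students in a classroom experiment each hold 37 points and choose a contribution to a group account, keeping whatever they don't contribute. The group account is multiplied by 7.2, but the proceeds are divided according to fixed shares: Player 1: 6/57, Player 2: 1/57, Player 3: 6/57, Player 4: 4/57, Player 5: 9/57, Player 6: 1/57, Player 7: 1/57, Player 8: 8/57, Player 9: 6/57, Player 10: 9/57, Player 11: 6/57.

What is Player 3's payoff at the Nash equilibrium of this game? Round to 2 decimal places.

121.13 points

For player j, contributing a unit is worthwhile iff 7.2 × (j's share) ≥ 1, i.e. iff j's share is at least 0.1389.
Player 5, Player 8 and Player 10 clear that bar, contributing 37 each; the remaining 8 contribute 0. Total contributed: 111.
Player 3 keeps 37 and receives 7.2 × 111 × 6/57 = 84.13 from the group account, for a payoff of 121.13.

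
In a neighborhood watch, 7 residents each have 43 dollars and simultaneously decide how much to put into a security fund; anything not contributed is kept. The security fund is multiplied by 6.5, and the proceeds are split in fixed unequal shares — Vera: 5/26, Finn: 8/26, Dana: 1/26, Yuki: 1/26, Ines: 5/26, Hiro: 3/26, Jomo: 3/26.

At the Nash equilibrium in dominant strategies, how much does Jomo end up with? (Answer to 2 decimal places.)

A player with share s gets back 6.5·s per unit contributed, so full contribution is dominant for anyone with s > 1/6.5 = 0.1538 and zero contribution is dominant for anyone below.
Vera, Finn and Ines are above the threshold, contributing 43 each; the remaining 4 contribute 0. Total contributed: 129.
Jomo keeps 43 and receives 6.5 × 129 × 3/26 = 96.75 from the security fund, for a payoff of 139.75.

139.75 dollars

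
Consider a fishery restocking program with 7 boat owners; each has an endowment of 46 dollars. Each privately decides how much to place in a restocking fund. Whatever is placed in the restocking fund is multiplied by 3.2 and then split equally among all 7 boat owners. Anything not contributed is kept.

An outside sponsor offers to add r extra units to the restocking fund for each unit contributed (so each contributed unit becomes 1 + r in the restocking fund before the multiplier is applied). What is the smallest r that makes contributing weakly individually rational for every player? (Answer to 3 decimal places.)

With matching at rate r, one contributed unit becomes (1 + r) in the restocking fund and returns 3.2 × (1 + r) / 7 to the contributor.
Setting this equal to 1: 1 + r = 7/3.2 = 2.1875.
So the minimum matching rate is r = 2.1875 − 1 = 1.188.

1.188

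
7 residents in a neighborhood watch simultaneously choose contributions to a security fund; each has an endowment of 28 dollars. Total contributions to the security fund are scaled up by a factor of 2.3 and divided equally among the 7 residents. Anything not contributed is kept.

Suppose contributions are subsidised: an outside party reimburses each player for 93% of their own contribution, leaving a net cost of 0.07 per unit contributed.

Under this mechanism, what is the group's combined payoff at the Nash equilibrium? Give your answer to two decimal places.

633.08 dollars

Under the mechanism each unit contributed yields (2.3/7) / 0.07 = 4.6939 back to its contributor per unit of net cost, which exceeds 1, making full contribution the dominant choice for everyone.
So the Nash equilibrium is full contribution by all 7; the group earns 7 × (28 × 0.93 + 2.3 × 28) = 633.08.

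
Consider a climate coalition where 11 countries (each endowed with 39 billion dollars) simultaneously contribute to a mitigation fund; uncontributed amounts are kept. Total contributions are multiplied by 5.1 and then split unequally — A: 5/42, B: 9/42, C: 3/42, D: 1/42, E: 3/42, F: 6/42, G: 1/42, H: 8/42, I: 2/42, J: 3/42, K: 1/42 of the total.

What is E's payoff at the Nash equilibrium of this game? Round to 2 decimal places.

53.21 billion dollars

Each unit j contributes comes back to j as 5.1 × (j's share), so j prefers to contribute only if that share exceeds 1/5.1 = 0.1961; otherwise keeping the unit dominates.
The only share above 0.1961 is B's 9/42, contributing 39; the remaining 10 contribute 0. Total contributed: 39.
E keeps 39 and receives 5.1 × 39 × 3/42 = 14.21 from the mitigation fund, for a payoff of 53.21.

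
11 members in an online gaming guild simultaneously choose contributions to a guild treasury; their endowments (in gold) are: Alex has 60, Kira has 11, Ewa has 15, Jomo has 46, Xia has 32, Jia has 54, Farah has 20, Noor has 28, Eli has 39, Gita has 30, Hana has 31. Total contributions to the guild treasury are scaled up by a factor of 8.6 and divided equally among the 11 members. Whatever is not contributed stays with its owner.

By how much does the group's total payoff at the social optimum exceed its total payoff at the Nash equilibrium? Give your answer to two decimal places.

The private return per contributed unit is 8.6/11 = 0.7818 < 1 for every player regardless of endowment, so the Nash equilibrium is zero contribution and the group total is Σ E_j = 60 + 11 + 15 + 46 + 32 + 54 + 20 + 28 + 39 + 30 + 31 = 366.
Each contributed unit returns 8.600 to the group, so the social optimum is full contribution by everyone: group total = 8.600 × 366 = 3147.60.
Efficiency loss = (8.600 − 1) × 366 = 2781.60.

2781.60 gold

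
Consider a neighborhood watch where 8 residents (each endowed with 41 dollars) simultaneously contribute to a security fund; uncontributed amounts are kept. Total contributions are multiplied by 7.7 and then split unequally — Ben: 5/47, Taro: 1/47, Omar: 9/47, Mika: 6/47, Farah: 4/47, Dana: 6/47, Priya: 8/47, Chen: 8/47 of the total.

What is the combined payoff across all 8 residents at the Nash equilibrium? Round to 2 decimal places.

1152.10 dollars

Player j's private return per contributed unit is 7.7 × (j's share). Contributing is weakly dominant for j when that share is at least 1/7.7 = 0.1299, and contributing 0 is dominant otherwise.
The shares above 0.1299 belong to Omar, Priya and Chen, contributing 41 each; the remaining 5 contribute 0. Total contributed: 123.
The security fund pays out 7.7 × 123 = 947.10 in total (split across the unequal shares, but the aggregate is all that matters for the group sum).
The 5 free-riders keep 41 each, adding 205. Group total = 205 + 947.10 = 1152.10.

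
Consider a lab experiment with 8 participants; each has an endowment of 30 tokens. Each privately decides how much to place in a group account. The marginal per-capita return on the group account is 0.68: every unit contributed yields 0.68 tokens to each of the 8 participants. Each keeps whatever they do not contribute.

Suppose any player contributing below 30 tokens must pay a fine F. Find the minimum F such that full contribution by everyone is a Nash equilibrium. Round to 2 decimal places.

9.60 tokens

Given the others contribute fully, the best deviation is to contribute 0 (any partial contribution still incurs the fine and gives up units whose private return 0.68 is below 1).
Deviating from 30 to 0 saves 30 tokens but forfeits the deviator's share of the drop in the group account: 0.68 × 30 = 20.40.
So the deviation gain is 30 − 20.40 = 9.60, and the fine must be at least 9.60 tokens to wipe it out.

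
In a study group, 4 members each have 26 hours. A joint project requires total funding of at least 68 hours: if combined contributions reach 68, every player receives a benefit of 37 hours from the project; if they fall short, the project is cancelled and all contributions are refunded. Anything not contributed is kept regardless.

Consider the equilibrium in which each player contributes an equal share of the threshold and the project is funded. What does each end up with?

Equal share of the threshold: 68/4 = 17.
At this profile no one gains by cutting their contribution: any cut drops the total below 68, the project is cancelled, contributions are refunded, and the deviator ends with 26, which is less than 26 − 17 + 37 = 46. Contributing more than 17 just wastes the excess. So contributing exactly 17 is a best response.
Each player's payoff: 26 − 17 + 37 = 46.

46 hours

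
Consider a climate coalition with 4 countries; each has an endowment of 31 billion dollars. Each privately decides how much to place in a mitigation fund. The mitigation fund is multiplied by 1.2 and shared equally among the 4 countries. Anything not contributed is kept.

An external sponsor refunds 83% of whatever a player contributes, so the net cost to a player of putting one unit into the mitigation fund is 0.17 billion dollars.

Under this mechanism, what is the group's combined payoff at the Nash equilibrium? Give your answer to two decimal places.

251.72 billion dollars

Under the mechanism each unit contributed yields (1.2/4) / 0.17 = 1.7647 back to its contributor per unit of net cost, which exceeds 1, making full contribution the dominant choice for everyone.
So the Nash equilibrium is full contribution by all 4; the group earns 4 × (31 × 0.83 + 1.2 × 31) = 251.72.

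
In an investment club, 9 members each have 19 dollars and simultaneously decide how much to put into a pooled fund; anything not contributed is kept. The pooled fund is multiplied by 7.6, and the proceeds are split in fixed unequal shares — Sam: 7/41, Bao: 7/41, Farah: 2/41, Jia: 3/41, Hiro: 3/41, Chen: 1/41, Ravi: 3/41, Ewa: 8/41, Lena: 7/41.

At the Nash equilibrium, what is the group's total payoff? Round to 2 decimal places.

672.60 dollars

Player j's private return per contributed unit is 7.6 × (j's share). Contributing is weakly dominant for j when that share is at least 1/7.6 = 0.1316, and contributing 0 is dominant otherwise.
Sam, Bao, Ewa and Lena clear that bar, contributing 19 each; the remaining 5 contribute 0. Total contributed: 76.
The pooled fund pays out 7.6 × 76 = 577.60 in total (split across the unequal shares, but the aggregate is all that matters for the group sum).
The 5 free-riders keep 19 each, adding 95. Group total = 95 + 577.60 = 672.60.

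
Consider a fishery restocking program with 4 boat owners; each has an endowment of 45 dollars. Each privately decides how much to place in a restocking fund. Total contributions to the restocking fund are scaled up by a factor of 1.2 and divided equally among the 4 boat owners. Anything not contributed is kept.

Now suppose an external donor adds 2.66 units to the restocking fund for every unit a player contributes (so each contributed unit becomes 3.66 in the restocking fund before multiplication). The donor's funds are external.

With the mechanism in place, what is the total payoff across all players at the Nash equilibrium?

With the mechanism, a contributed unit returns 1.2 × 3.66 / 4 = 1.0980 per unit of net cost to the contributor — now above 1 — so contributing fully is weakly dominant for every player.
So the Nash equilibrium is full contribution by all 4; the group earns 1.2 × 3.66 × 180 = 790.56.

790.56 dollars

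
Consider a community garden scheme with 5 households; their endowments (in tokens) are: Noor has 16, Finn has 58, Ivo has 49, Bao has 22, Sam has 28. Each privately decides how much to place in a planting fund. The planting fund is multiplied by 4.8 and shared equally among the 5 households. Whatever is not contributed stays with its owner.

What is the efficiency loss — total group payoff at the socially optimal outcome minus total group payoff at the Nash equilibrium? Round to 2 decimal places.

657.40 tokens

The private return per contributed unit is 4.8/5 = 0.9600 < 1 for every player regardless of endowment, so the Nash equilibrium is zero contribution and the group total is Σ E_j = 16 + 58 + 49 + 22 + 28 = 173.
Each contributed unit returns 4.800 to the group, so the social optimum is full contribution by everyone: group total = 4.800 × 173 = 830.40.
Efficiency loss = (4.800 − 1) × 173 = 657.40.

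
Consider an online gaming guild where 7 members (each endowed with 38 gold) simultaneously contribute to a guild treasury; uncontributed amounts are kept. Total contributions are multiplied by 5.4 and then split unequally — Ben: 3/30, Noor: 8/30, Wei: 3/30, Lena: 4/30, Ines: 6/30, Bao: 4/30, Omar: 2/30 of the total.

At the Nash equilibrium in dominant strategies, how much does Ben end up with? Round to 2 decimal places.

Player j's private return per contributed unit is 5.4 × (j's share). Contributing is weakly dominant for j when that share is at least 1/5.4 = 0.1852, and contributing 0 is dominant otherwise.
Noor and Ines are above the threshold, contributing 38 each; the remaining 5 contribute 0. Total contributed: 76.
Ben keeps 38 and receives 5.4 × 76 × 3/30 = 41.04 from the guild treasury, for a payoff of 79.04.

79.04 gold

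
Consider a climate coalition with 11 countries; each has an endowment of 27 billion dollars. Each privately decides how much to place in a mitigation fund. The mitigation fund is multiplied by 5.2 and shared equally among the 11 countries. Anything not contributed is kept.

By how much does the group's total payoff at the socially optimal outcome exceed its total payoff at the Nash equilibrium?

Each contributed unit returns 5.2/11 = 0.4727 to its contributor — below 1 — so contributing 0 is dominant for every player. At the Nash equilibrium everyone keeps their 27, and the group total is 11 × 27 = 297.
Each contributed unit returns 5.200 to the group as a whole (0.4727 to each of 11 players), which exceeds 1, so the social optimum is full contribution: group total = 5.200 × 297 = 1544.40.
Efficiency loss = 1544.40 − 297 = 1247.40.

1247.40 billion dollars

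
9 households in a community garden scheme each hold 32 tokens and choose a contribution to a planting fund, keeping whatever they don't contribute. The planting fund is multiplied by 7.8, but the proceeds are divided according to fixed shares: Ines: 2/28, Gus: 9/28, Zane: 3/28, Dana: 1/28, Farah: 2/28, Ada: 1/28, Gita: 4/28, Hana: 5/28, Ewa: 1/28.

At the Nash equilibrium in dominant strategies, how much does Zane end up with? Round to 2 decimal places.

112.23 tokens

For player j, contributing a unit is worthwhile iff 7.8 × (j's share) ≥ 1, i.e. iff j's share is at least 0.1282.
Gus, Gita and Hana clear that bar, contributing 32 each; the remaining 6 contribute 0. Total contributed: 96.
Zane keeps 32 and receives 7.8 × 96 × 3/28 = 80.23 from the planting fund, for a payoff of 112.23.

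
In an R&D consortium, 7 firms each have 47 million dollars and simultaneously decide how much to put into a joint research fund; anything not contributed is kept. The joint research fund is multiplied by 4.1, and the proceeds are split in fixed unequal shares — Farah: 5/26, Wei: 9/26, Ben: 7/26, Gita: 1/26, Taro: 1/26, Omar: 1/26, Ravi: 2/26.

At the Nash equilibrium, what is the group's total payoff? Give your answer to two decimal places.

620.40 million dollars

Player j's private return per contributed unit is 4.1 × (j's share). Contributing is weakly dominant for j when that share is at least 1/4.1 = 0.2439, and contributing 0 is dominant otherwise.
The shares above 0.2439 belong to Wei and Ben, contributing 47 each; the remaining 5 contribute 0. Total contributed: 94.
The joint research fund pays out 4.1 × 94 = 385.40 in total (split across the unequal shares, but the aggregate is all that matters for the group sum).
The 5 free-riders keep 47 each, adding 235. Group total = 235 + 385.40 = 620.40.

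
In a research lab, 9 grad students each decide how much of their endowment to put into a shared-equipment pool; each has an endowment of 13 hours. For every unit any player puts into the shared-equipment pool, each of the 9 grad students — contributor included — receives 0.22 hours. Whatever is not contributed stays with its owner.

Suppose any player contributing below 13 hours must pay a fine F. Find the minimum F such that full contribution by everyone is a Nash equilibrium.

10.14 hours

Given the others contribute fully, the best deviation is to contribute 0 (any partial contribution still incurs the fine and gives up units whose private return 0.22 is below 1).
Deviating from 13 to 0 saves 13 hours but forfeits the deviator's share of the drop in the shared-equipment pool: 0.22 × 13 = 2.86.
So the deviation gain is 13 − 2.86 = 10.14, and the fine must be at least 10.14 hours to wipe it out.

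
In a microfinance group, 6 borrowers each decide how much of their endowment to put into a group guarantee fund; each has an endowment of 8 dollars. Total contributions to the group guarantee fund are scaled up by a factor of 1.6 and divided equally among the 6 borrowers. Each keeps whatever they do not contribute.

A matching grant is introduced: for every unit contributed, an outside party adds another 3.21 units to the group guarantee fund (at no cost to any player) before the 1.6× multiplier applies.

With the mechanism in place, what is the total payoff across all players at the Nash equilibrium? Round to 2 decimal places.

The effective private return per unit is now 1.6 × 4.21 / 6 = 1.1227 > 1, so every player's dominant strategy flips to full contribution.
So the Nash equilibrium is full contribution by all 6; the group earns 1.6 × 4.21 × 48 = 323.33.

323.33 dollars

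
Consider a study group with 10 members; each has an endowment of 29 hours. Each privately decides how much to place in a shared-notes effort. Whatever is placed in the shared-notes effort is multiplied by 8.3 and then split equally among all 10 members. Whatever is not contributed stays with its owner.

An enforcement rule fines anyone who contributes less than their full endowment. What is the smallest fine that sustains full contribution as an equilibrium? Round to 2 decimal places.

Given the others contribute fully, the best deviation is to contribute 0 (any partial contribution still incurs the fine and gives up units whose private return 0.8300 is below 1).
Deviating from 29 to 0 saves 29 hours but forfeits the deviator's share of the drop in the shared-notes effort: 8.3/10 × 29 = 24.07.
So the deviation gain is 29 − 24.07 = 4.93, and the fine must be at least 4.93 hours to wipe it out.

4.93 hours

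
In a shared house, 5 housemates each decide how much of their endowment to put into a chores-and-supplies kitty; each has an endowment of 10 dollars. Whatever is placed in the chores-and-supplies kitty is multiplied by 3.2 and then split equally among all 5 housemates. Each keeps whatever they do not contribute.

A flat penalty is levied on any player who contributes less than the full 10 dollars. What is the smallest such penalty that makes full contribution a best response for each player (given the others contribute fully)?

Given the others contribute fully, the best deviation is to contribute 0 (any partial contribution still incurs the fine and gives up units whose private return 0.6400 is below 1).
Deviating from 10 to 0 saves 10 dollars but forfeits the deviator's share of the drop in the chores-and-supplies kitty: 3.2/5 × 10 = 6.40.
So the deviation gain is 10 − 6.40 = 3.60, and the fine must be at least 3.60 dollars to wipe it out.

3.60 dollars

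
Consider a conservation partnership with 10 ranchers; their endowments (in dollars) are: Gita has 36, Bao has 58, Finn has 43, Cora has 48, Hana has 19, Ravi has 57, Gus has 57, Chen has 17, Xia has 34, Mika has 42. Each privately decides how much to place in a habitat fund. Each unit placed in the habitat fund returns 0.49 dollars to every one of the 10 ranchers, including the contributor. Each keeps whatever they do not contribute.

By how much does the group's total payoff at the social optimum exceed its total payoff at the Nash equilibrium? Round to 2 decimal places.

1602.90 dollars

The private return per contributed unit is 0.49 < 1 for everyone, so the Nash equilibrium is zero contribution and the group total is Σ E_j = 36 + 58 + 43 + 48 + 19 + 57 + 57 + 17 + 34 + 42 = 411.
Each contributed unit returns 4.900 to the group, so the social optimum is full contribution by everyone: group total = 4.900 × 411 = 2013.90.
Efficiency loss = (4.900 − 1) × 411 = 1602.90.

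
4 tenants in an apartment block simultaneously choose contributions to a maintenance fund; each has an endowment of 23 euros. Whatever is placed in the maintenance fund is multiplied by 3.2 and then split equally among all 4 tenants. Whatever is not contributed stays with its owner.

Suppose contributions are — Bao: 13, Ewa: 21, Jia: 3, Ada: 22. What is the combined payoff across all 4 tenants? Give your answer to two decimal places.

Total contributed: 13 + 21 + 3 + 22 = 59; total kept: 4 × 23 − 59 = 33.
The maintenance fund pays out 3.2 × 59 = 188.80 in aggregate.
Group total = 33 + 188.80 = 221.80.

221.80 euros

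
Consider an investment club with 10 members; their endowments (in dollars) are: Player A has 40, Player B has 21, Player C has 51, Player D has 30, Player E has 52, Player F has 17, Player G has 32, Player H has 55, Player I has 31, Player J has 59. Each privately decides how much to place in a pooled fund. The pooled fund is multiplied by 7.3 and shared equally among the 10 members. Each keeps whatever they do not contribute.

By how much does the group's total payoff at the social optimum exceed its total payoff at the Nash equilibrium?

2444.40 dollars

The private return per contributed unit is 7.3/10 = 0.7300 < 1 for every player regardless of endowment, so the Nash equilibrium is zero contribution and the group total is Σ E_j = 40 + 21 + 51 + 30 + 52 + 17 + 32 + 55 + 31 + 59 = 388.
Each contributed unit returns 7.300 to the group, so the social optimum is full contribution by everyone: group total = 7.300 × 388 = 2832.40.
Efficiency loss = (7.300 − 1) × 388 = 2444.40.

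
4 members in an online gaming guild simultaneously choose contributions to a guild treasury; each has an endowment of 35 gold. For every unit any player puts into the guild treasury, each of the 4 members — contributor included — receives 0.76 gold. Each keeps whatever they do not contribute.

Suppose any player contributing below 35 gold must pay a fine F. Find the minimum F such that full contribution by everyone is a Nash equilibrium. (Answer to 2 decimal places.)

Given the others contribute fully, the best deviation is to contribute 0 (any partial contribution still incurs the fine and gives up units whose private return 0.76 is below 1).
Deviating from 35 to 0 saves 35 gold but forfeits the deviator's share of the drop in the guild treasury: 0.76 × 35 = 26.60.
So the deviation gain is 35 − 26.60 = 8.40, and the fine must be at least 8.40 gold to wipe it out.

8.40 gold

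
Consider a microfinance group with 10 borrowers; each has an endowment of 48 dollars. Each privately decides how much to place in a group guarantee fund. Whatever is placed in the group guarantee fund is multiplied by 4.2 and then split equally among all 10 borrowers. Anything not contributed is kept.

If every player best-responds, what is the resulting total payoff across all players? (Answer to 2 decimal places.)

Each contributed unit returns 4.2/10 = 0.4200 to its contributor — below 1 — so contributing 0 is dominant for every player. At the Nash equilibrium everyone keeps their 48, and the group total is 10 × 48 = 480.

480.00 dollars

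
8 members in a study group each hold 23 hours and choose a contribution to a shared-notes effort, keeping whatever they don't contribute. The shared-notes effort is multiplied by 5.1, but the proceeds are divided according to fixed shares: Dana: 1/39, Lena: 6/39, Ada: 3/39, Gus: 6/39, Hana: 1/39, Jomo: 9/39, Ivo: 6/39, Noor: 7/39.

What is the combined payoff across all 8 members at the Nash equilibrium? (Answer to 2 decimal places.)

278.30 hours

Player j's private return per contributed unit is 5.1 × (j's share). Contributing is weakly dominant for j when that share is at least 1/5.1 = 0.1961, and contributing 0 is dominant otherwise.
Only Jomo (9/39) clears that bar, contributing 23; the remaining 7 contribute 0. Total contributed: 23.
The shared-notes effort pays out 5.1 × 23 = 117.30 in total (split across the unequal shares, but the aggregate is all that matters for the group sum).
The 7 free-riders keep 23 each, adding 161. Group total = 161 + 117.30 = 278.30.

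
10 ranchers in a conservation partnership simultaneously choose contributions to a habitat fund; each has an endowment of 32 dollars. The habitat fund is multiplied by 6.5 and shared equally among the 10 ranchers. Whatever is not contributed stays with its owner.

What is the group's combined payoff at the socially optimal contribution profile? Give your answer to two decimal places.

Each contributed unit returns 6.500 to the group as a whole (0.6500 to each of 10 players), which exceeds 1, so the social optimum is full contribution: group total = 6.500 × 320 = 2080.00.

2080.00 dollars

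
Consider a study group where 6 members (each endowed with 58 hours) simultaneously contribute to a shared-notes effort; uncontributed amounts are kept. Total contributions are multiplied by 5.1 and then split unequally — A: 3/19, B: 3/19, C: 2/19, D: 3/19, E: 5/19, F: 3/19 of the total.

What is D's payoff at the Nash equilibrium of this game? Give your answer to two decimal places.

104.71 hours

Player j's private return per contributed unit is 5.1 × (j's share). Contributing is weakly dominant for j when that share is at least 1/5.1 = 0.1961, and contributing 0 is dominant otherwise.
E alone (share 5/19) is above the threshold, contributing 58; the remaining 5 contribute 0. Total contributed: 58.
D keeps 58 and receives 5.1 × 58 × 3/19 = 46.71 from the shared-notes effort, for a payoff of 104.71.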